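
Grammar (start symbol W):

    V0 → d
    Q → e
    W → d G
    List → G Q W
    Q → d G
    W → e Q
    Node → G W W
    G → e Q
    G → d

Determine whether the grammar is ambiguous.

Only W, G, Q are reachable from W; ignoring the rest: Restricted to the reachable nonterminals, every rule has the form A → t or A → t B, and no two rules for the same A share a first terminal. The grammar encodes a DFA — one run per string.

Unambiguous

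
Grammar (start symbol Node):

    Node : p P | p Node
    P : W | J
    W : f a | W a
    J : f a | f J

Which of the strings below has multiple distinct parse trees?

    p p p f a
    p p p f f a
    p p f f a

p p p f a

p p p f a: 2 trees
p p p f f a: 1 tree
p p f f a: 1 tree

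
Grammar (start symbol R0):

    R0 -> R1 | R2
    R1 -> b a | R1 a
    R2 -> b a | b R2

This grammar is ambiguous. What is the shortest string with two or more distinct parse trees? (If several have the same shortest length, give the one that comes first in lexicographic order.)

length 2: b a has 2 parse trees

Two derivations of b a:
  R0 ⇒ R1 ⇒ b a
  R0 ⇒ R2 ⇒ b a

b a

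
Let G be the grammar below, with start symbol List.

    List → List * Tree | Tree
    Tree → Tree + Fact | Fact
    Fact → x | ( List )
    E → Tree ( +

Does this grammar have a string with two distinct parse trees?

Only List, Tree, Fact are reachable from List; ignoring the rest: The grammar is stratified — List handles '*' (left-recursive), Tree handles '+', Fact atoms. Each operator has a fixed associativity and precedence level, so every string has one parse.

Unambiguous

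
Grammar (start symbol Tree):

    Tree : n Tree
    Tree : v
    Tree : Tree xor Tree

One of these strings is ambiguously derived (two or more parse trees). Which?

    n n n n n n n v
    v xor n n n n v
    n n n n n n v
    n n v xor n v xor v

n n n n n n n v: 1 tree
v xor n n n n v: 1 tree
n n n n n n v: 1 tree
n n v xor n v xor v: 12 trees

n n v xor n v xor v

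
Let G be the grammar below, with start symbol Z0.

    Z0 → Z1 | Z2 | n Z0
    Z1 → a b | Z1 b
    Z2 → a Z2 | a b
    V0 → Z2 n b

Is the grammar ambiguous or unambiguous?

Witness: a b

Derivation 1: Z0 ⇒ Z1 ⇒ a b
Derivation 2: Z0 ⇒ Z2 ⇒ a b

Two distinct leftmost derivations for the same string.

Ambiguous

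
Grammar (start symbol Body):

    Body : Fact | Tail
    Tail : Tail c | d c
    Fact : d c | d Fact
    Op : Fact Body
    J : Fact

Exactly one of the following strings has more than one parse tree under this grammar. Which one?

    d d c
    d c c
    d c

d c

d d c: 1 tree
d c c: 1 tree
d c: 2 trees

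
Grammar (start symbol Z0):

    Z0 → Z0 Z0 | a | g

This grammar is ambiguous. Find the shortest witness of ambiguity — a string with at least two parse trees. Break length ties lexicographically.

length 1: no string has ≥2 trees
length 2: no string has ≥2 trees
length 3: a a a has 2 parse trees

Two derivations of a a a:
  Z0 ⇒ Z0 Z0 ⇒ Z0 Z0 Z0 ⇒ a Z0 Z0 ⇒ a a Z0 ⇒ a a a
  Z0 ⇒ Z0 Z0 ⇒ a Z0 ⇒ a Z0 Z0 ⇒ a a Z0 ⇒ a a a

a a a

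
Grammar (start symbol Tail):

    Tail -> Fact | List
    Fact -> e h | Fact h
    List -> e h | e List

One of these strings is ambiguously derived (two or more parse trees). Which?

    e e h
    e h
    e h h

e e h: 1 tree
e h: 2 trees
e h h: 1 tree

e h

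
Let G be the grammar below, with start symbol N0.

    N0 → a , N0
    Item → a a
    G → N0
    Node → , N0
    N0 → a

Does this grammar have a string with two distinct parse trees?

Unambiguous

(Node, G, Item are unreachable from N0, so their rules don't affect L(N0).) The reachable grammar is A → atom sep A | atom. Each atom is followed by either the separator (recurse) or end-of-string (stop) — no choice point.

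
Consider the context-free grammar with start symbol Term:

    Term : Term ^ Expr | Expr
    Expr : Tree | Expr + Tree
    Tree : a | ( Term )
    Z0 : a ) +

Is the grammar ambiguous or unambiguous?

Only Term, Expr, Tree are reachable from Term; ignoring the rest: This is a standard precedence ladder (Term over Expr over Tree), with each level left-recursive on its own operator ('^' at Term, '+' at Expr). That structure is LR(1), hence unambiguous.

Unambiguous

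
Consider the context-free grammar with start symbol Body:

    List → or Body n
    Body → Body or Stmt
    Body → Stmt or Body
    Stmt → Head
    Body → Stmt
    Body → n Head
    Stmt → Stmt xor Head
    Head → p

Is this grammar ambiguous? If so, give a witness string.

Ambiguous

Witness: p or p

Derivation 1: Body ⇒ Body or Stmt ⇒ Stmt or Stmt ⇒ Head or Stmt ⇒ p or Stmt ⇒ p or Head ⇒ p or p
Derivation 2: Body ⇒ Stmt or Body ⇒ Head or Body ⇒ p or Body ⇒ p or Stmt ⇒ p or Head ⇒ p or p

Two distinct leftmost derivations for the same string.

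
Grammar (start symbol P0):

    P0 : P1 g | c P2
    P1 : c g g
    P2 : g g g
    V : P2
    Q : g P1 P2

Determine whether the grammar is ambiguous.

Witness: c g g g

Derivation 1: P0 ⇒ P1 g ⇒ c g g g
Derivation 2: P0 ⇒ c P2 ⇒ c g g g

Two distinct leftmost derivations for the same string.

Ambiguous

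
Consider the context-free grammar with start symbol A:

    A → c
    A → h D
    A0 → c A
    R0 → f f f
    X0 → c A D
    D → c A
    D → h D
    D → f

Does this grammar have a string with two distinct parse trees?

Unambiguous

(A0, X0, R0 are unreachable from A, so their rules don't affect L(A).) The reachable rules are right-linear with at most one rule per (nonterminal, next-terminal) pair. Each input token forces the next rule, so parsing is deterministic.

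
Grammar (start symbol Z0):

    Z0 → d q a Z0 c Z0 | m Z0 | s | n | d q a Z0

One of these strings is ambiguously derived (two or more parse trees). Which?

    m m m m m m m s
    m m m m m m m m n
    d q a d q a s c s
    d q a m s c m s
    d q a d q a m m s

d q a d q a s c s

m m m m m m m s: 1 tree
m m m m m m m m n: 1 tree
d q a d q a s c s: 2 trees
d q a m s c m s: 1 tree
d q a d q a m m s: 1 tree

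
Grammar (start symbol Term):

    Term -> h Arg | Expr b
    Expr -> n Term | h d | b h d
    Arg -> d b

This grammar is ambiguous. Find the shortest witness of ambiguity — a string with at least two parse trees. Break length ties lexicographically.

h d b

length 3: h d b has 2 parse trees

Two derivations of h d b:
  Term ⇒ h Arg ⇒ h d b
  Term ⇒ Expr b ⇒ h d b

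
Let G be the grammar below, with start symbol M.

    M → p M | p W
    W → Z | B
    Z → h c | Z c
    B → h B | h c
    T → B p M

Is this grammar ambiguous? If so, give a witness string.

Witness: p h c

Derivation 1: M ⇒ p W ⇒ p Z ⇒ p h c
Derivation 2: M ⇒ p W ⇒ p B ⇒ p h c

Two distinct leftmost derivations for the same string.

Ambiguous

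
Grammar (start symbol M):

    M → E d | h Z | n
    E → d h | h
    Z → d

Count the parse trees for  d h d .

1

Parse trees for d h d:
  [M [E d h] d]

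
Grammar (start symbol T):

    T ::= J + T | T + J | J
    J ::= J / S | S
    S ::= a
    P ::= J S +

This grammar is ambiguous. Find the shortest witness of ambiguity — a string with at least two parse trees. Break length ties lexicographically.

a + a

length 1: no string has ≥2 trees
length 3: a + a has 2 parse trees

Two derivations of a + a:
  T ⇒ J + T ⇒ S + T ⇒ a + T ⇒ a + J ⇒ a + S ⇒ a + a
  T ⇒ T + J ⇒ J + J ⇒ S + J ⇒ a + J ⇒ a + S ⇒ a + a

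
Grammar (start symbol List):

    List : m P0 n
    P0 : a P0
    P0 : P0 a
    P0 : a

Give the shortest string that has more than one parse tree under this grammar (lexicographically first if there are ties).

length 3: no string has ≥2 trees
length 4: m a a n has 2 parse trees

Two derivations of m a a n:
  List ⇒ m P0 n ⇒ m a P0 n ⇒ m a a n
  List ⇒ m P0 n ⇒ m P0 a n ⇒ m a a n

m a a n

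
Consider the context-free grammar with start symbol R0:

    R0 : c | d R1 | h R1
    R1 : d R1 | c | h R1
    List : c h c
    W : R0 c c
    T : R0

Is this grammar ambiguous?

Unambiguous

(List, W, T are unreachable from R0, so their rules don't affect L(R0).) The reachable rules are right-linear with at most one rule per (nonterminal, next-terminal) pair. Each input token forces the next rule, so parsing is deterministic.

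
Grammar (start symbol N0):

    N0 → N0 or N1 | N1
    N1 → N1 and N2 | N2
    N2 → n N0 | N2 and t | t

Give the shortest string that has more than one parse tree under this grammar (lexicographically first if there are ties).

t and t

length 1: no string has ≥2 trees
length 2: no string has ≥2 trees
length 3: t and t has 2 parse trees

Two derivations of t and t:
  N0 ⇒ N1 ⇒ N1 and N2 ⇒ N2 and N2 ⇒ t and N2 ⇒ t and t
  N0 ⇒ N1 ⇒ N2 ⇒ N2 and t ⇒ t and t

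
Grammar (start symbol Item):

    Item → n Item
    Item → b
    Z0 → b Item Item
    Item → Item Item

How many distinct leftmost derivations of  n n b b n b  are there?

Parse trees for n n b b n b (showing first 6 of 9):
  [Item n [Item n [Item [Item b] [Item [Item b] [Item n [Item b]]]]]]
  [Item n [Item n [Item [Item [Item b] [Item b]] [Item n [Item b]]]]]
  [Item n [Item [Item n [Item b]] [Item [Item b] [Item n [Item b]]]]]
  [Item n [Item [Item n [Item [Item b] [Item b]]] [Item n [Item b]]]]
  [Item n [Item [Item [Item n [Item b]] [Item b]] [Item n [Item b]]]]
  [Item [Item n [Item n [Item b]]] [Item [Item b] [Item n [Item b]]]]

9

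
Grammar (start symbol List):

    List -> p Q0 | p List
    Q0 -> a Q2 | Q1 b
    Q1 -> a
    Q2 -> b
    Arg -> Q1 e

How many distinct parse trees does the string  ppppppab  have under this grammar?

Parse trees for ppppppab:
  [List p [List p [List p [List p [List p [List p [Q0 a [Q2 b]]]]]]]]
  [List p [List p [List p [List p [List p [List p [Q0 [Q1 a] b]]]]]]]

2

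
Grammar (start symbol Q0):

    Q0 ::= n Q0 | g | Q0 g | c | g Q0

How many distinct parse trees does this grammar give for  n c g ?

Parse trees for n c g:
  [Q0 n [Q0 [Q0 c] g]]
  [Q0 [Q0 n [Q0 c]] g]

2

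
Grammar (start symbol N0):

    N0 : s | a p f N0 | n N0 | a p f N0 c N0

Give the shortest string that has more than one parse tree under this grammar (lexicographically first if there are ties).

length 1: no string has ≥2 trees
length 2: no string has ≥2 trees
length 3: no string has ≥2 trees
length 4: no string has ≥2 trees
length 5: no string has ≥2 trees
length 6: no string has ≥2 trees
length 7: no string has ≥2 trees
length 8: no string has ≥2 trees
length 9: a p f a p f s c s has 2 parse trees

Two derivations of a p f a p f s c s:
  N0 ⇒ a p f N0 ⇒ a p f a p f N0 c N0 ⇒ a p f a p f s c N0 ⇒ a p f a p f s c s
  N0 ⇒ a p f N0 c N0 ⇒ a p f a p f N0 c N0 ⇒ a p f a p f s c N0 ⇒ a p f a p f s c s

a p f a p f s c s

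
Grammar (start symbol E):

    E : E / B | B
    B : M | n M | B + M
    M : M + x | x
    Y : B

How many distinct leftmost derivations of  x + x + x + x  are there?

8

Parse trees for x + x + x + x:
  [E [B [M [M [M [M x] + x] + x] + x]]]
  [E [B [B [M x]] + [M [M [M x] + x] + x]]]
  [E [B [B [M [M x] + x]] + [M [M x] + x]]]
  [E [B [B [B [M x]] + [M x]] + [M [M x] + x]]]
  [E [B [B [M [M [M x] + x] + x]] + [M x]]]
  [E [B [B [B [M x]] + [M [M x] + x]] + [M x]]]
  [E [B [B [B [M [M x] + x]] + [M x]] + [M x]]]
  [E [B [B [B [B [M x]] + [M x]] + [M x]] + [M x]]]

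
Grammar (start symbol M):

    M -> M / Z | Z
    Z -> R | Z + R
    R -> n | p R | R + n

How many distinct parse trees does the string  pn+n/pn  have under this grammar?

3

Parse trees for pn+n/pn:
  [M [M [Z [R p [R [R n] + n]]]] / [Z [R p [R n]]]]
  [M [M [Z [R [R p [R n]] + n]]] / [Z [R p [R n]]]]
  [M [M [Z [Z [R p [R n]]] + [R n]]] / [Z [R p [R n]]]]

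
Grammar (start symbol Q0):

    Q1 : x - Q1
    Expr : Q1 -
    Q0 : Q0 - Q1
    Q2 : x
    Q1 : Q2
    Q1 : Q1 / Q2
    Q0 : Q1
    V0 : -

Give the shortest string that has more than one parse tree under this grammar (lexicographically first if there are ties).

length 1: no string has ≥2 trees
length 3: x - x has 2 parse trees

Two derivations of x - x:
  Q0 ⇒ Q0 - Q1 ⇒ Q1 - Q1 ⇒ Q2 - Q1 ⇒ x - Q1 ⇒ x - Q2 ⇒ x - x
  Q0 ⇒ Q1 ⇒ x - Q1 ⇒ x - Q2 ⇒ x - x

x - x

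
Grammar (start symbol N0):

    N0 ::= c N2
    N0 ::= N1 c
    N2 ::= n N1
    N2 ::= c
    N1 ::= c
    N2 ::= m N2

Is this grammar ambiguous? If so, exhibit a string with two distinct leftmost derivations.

Witness: c c

Derivation 1: N0 ⇒ c N2 ⇒ c c
Derivation 2: N0 ⇒ N1 c ⇒ c c

Two distinct leftmost derivations for the same string.

Ambiguous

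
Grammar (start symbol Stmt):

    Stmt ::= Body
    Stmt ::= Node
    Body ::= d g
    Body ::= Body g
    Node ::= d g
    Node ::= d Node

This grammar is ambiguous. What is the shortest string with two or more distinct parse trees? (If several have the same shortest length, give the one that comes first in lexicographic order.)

length 2: d g has 2 parse trees

Two derivations of d g:
  Stmt ⇒ Body ⇒ d g
  Stmt ⇒ Node ⇒ d g

d g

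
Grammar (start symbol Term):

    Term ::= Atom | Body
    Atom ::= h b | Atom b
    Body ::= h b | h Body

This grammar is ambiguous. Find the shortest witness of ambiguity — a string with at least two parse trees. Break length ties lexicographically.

h b

length 2: h b has 2 parse trees

Two derivations of h b:
  Term ⇒ Atom ⇒ h b
  Term ⇒ Body ⇒ h b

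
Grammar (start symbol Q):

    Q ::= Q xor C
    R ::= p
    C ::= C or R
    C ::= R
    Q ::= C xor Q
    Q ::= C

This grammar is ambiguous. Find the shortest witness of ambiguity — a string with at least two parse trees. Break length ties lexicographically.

length 1: no string has ≥2 trees
length 3: p xor p has 2 parse trees

Two derivations of p xor p:
  Q ⇒ Q xor C ⇒ C xor C ⇒ R xor C ⇒ p xor C ⇒ p xor R ⇒ p xor p
  Q ⇒ C xor Q ⇒ R xor Q ⇒ p xor Q ⇒ p xor C ⇒ p xor R ⇒ p xor p

p xor p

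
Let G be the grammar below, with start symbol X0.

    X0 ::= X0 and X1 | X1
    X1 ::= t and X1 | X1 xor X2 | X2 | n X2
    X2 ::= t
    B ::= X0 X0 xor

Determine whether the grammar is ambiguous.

Witness: t and t

Derivation 1: X0 ⇒ X0 and X1 ⇒ X1 and X1 ⇒ X2 and X1 ⇒ t and X1 ⇒ t and X2 ⇒ t and t
Derivation 2: X0 ⇒ X1 ⇒ t and X1 ⇒ t and X2 ⇒ t and t

Two distinct leftmost derivations for the same string.

Ambiguous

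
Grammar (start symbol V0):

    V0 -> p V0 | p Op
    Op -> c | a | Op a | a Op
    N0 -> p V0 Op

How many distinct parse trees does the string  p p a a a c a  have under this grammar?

4

Parse trees for p p a a a c a:
  [V0 p [V0 p [Op [Op a [Op a [Op a [Op c]]]] a]]]
  [V0 p [V0 p [Op a [Op [Op a [Op a [Op c]]] a]]]]
  [V0 p [V0 p [Op a [Op a [Op [Op a [Op c]] a]]]]]
  [V0 p [V0 p [Op a [Op a [Op a [Op [Op c] a]]]]]]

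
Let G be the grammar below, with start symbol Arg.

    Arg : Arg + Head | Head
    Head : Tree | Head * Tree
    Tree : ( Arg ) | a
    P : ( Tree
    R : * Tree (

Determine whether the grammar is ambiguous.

Unambiguous

(P, R are unreachable from Arg, so their rules don't affect L(Arg).) This is a standard precedence ladder (Arg over Head over Tree), with each level left-recursive on its own operator ('+' at Arg, '*' at Head). That structure is LR(1), hence unambiguous.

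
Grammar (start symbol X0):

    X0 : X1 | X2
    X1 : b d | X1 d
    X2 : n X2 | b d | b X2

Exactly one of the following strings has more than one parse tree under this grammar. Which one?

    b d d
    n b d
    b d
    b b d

b d d: 1 tree
n b d: 1 tree
b d: 2 trees
b b d: 1 tree

b d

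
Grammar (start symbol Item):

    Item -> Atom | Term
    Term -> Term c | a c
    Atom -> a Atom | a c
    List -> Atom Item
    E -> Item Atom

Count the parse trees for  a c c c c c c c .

Parse trees for a c c c c c c c:
  [Item [Term [Term [Term [Term [Term [Term [Term a c] c] c] c] c] c] c]]

1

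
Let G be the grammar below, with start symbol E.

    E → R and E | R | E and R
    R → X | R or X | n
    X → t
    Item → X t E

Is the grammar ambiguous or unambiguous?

Witness: n and n

Derivation 1: E ⇒ R and E ⇒ n and E ⇒ n and R ⇒ n and n
Derivation 2: E ⇒ E and R ⇒ R and R ⇒ n and R ⇒ n and n

Two distinct leftmost derivations for the same string.

Ambiguous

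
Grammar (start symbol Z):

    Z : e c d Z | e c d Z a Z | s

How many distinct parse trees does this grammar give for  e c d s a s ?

Parse trees for e c d s a s:
  [Z e c d [Z s] a [Z s]]

1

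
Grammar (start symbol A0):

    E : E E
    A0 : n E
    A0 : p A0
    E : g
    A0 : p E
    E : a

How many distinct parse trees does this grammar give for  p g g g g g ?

14

Parse trees for p g g g g g (showing first 6 of 14):
  [A0 p [E [E g] [E [E g] [E [E g] [E [E g] [E g]]]]]]
  [A0 p [E [E g] [E [E g] [E [E [E g] [E g]] [E g]]]]]
  [A0 p [E [E g] [E [E [E g] [E g]] [E [E g] [E g]]]]]
  [A0 p [E [E g] [E [E [E g] [E [E g] [E g]]] [E g]]]]
  [A0 p [E [E g] [E [E [E [E g] [E g]] [E g]] [E g]]]]
  [A0 p [E [E [E g] [E g]] [E [E g] [E [E g] [E g]]]]]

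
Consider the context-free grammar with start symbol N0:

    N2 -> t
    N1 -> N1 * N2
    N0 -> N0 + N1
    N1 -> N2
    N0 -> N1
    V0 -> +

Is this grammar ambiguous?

Unambiguous

Only N0, N1, N2 are reachable from N0; ignoring the rest: N0 → N0 + N1 | N1  ;  N1 → N1 * N2 | N2  — a left-associative chain with N2 at the bottom. Each string factors uniquely by precedence.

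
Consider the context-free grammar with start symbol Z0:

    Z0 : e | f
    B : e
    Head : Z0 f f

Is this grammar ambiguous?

Unambiguous

(B, Head are unreachable from Z0, so their rules don't affect L(Z0).) The reachable rules are right-linear with at most one rule per (nonterminal, next-terminal) pair. Each input token forces the next rule, so parsing is deterministic.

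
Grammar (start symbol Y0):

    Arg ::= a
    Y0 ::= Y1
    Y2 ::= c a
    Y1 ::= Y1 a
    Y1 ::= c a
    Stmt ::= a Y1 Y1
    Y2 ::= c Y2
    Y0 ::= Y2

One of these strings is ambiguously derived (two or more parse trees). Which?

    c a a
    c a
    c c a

c a a: 1 tree
c a: 2 trees
c c a: 1 tree

c a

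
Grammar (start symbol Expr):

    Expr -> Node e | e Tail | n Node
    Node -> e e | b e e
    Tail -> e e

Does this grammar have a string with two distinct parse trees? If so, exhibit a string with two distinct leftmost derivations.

Witness: e e e

Derivation 1: Expr ⇒ Node e ⇒ e e e
Derivation 2: Expr ⇒ e Tail ⇒ e e e

Two distinct leftmost derivations for the same string.

Ambiguous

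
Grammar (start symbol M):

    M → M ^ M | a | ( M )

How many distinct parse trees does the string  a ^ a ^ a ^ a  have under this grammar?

5

Parse trees for a ^ a ^ a ^ a:
  [M [M a] ^ [M [M a] ^ [M [M a] ^ [M a]]]]
  [M [M a] ^ [M [M [M a] ^ [M a]] ^ [M a]]]
  [M [M [M a] ^ [M a]] ^ [M [M a] ^ [M a]]]
  [M [M [M a] ^ [M [M a] ^ [M a]]] ^ [M a]]
  [M [M [M [M a] ^ [M a]] ^ [M a]] ^ [M a]]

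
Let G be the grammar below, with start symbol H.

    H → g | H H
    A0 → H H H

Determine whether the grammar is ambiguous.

Ambiguous

Witness: g g g

Derivation 1: H ⇒ H H ⇒ g H ⇒ g H H ⇒ g g H ⇒ g g g
Derivation 2: H ⇒ H H ⇒ H H H ⇒ g H H ⇒ g g H ⇒ g g g

Two distinct leftmost derivations for the same string.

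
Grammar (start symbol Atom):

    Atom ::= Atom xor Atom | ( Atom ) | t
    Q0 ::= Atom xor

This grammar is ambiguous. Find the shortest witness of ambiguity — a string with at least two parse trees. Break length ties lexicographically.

t xor t xor t

length 1: no string has ≥2 trees
length 3: no string has ≥2 trees
length 5: t xor t xor t has 2 parse trees

Two derivations of t xor t xor t:
  Atom ⇒ Atom xor Atom ⇒ Atom xor Atom xor Atom ⇒ t xor Atom xor Atom ⇒ t xor t xor Atom ⇒ t xor t xor t
  Atom ⇒ Atom xor Atom ⇒ t xor Atom ⇒ t xor Atom xor Atom ⇒ t xor t xor Atom ⇒ t xor t xor t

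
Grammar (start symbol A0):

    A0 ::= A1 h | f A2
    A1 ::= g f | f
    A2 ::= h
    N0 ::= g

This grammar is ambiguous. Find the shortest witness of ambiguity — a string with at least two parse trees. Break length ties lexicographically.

f h

length 2: f h has 2 parse trees

Two derivations of f h:
  A0 ⇒ A1 h ⇒ f h
  A0 ⇒ f A2 ⇒ f h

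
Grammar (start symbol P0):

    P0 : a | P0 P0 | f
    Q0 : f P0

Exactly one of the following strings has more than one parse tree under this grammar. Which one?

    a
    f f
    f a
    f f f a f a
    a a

f f f a f a

a: 1 tree
f f: 1 tree
f a: 1 tree
f f f a f a: 42 trees
a a: 1 tree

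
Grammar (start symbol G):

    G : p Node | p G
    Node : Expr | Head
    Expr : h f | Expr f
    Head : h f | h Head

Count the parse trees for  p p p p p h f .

Parse trees for p p p p p h f:
  [G p [G p [G p [G p [G p [Node [Expr h f]]]]]]]
  [G p [G p [G p [G p [G p [Node [Head h f]]]]]]]

2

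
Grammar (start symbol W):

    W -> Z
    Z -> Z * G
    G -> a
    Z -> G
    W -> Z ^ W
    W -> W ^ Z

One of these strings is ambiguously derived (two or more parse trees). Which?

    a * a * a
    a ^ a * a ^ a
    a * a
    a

a ^ a * a ^ a

a * a * a: 1 tree
a ^ a * a ^ a: 4 trees
a * a: 1 tree
a: 1 tree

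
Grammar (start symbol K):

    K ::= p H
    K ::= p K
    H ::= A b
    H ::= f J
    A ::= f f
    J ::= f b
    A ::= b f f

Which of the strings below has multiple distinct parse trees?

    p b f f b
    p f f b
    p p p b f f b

p f f b

p b f f b: 1 tree
p f f b: 2 trees
p p p b f f b: 1 tree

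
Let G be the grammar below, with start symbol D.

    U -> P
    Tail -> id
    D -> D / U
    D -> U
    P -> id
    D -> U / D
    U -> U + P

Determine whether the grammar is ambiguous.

Witness: id / id

Derivation 1: D ⇒ D / U ⇒ U / U ⇒ P / U ⇒ id / U ⇒ id / P ⇒ id / id
Derivation 2: D ⇒ U / D ⇒ P / D ⇒ id / D ⇒ id / U ⇒ id / P ⇒ id / id

Two distinct leftmost derivations for the same string.

Ambiguous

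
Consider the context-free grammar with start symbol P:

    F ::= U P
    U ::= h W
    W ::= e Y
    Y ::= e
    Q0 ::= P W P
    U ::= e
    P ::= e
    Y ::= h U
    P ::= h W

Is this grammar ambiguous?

Unambiguous

(Q0, F are unreachable from P, so their rules don't affect L(P).) Restricted to the reachable nonterminals, every rule has the form A → t or A → t B, and no two rules for the same A share a first terminal. The grammar encodes a DFA — one run per string.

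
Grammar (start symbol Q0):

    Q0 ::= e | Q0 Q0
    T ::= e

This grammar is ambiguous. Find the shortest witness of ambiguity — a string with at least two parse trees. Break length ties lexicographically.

e e e

length 1: no string has ≥2 trees
length 2: no string has ≥2 trees
length 3: e e e has 2 parse trees

Two derivations of e e e:
  Q0 ⇒ Q0 Q0 ⇒ e Q0 ⇒ e Q0 Q0 ⇒ e e Q0 ⇒ e e e
  Q0 ⇒ Q0 Q0 ⇒ Q0 Q0 Q0 ⇒ e Q0 Q0 ⇒ e e Q0 ⇒ e e e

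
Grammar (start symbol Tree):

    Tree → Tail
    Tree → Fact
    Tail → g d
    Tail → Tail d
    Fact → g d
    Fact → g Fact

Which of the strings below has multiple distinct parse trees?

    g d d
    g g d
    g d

g d

g d d: 1 tree
g g d: 1 tree
g d: 2 trees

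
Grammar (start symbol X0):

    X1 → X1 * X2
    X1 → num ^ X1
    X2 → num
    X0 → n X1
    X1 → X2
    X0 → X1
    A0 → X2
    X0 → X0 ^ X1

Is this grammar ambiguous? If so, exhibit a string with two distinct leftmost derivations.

Ambiguous

Witness: num ^ num

Derivation 1: X0 ⇒ X1 ⇒ num ^ X1 ⇒ num ^ X2 ⇒ num ^ num
Derivation 2: X0 ⇒ X0 ^ X1 ⇒ X1 ^ X1 ⇒ X2 ^ X1 ⇒ num ^ X1 ⇒ num ^ X2 ⇒ num ^ num

Two distinct leftmost derivations for the same string.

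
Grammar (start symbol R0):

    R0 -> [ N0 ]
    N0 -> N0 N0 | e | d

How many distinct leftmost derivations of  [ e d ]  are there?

1

Parse trees for [ e d ]:
  [R0 [ [N0 [N0 e] [N0 d]] ]]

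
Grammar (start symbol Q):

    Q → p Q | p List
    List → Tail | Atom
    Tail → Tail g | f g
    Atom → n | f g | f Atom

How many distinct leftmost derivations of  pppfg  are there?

2

Parse trees for pppfg:
  [Q p [Q p [Q p [List [Tail f g]]]]]
  [Q p [Q p [Q p [List [Atom f g]]]]]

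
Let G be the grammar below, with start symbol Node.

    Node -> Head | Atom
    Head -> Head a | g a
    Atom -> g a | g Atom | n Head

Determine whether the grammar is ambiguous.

Ambiguous

Witness: g a

Derivation 1: Node ⇒ Head ⇒ g a
Derivation 2: Node ⇒ Atom ⇒ g a

Two distinct leftmost derivations for the same string.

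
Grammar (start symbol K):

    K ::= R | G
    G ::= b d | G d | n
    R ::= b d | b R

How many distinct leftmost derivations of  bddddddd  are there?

1

Parse trees for bddddddd:
  [K [G [G [G [G [G [G [G b d] d] d] d] d] d] d]]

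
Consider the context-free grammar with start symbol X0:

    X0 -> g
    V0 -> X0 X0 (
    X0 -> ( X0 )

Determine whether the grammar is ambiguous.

Unambiguous

Only X0 is reachable from X0; ignoring the rest: L(X0) is { openⁿ atom closeⁿ : n ≥ 0 }. The bracket depth fixes n, and the derivation is forced at every step.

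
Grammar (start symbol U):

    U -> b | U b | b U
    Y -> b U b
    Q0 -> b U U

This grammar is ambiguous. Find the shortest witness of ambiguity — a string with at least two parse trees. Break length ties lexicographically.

length 1: no string has ≥2 trees
length 2: b b has 2 parse trees

Two derivations of b b:
  U ⇒ U b ⇒ b b
  U ⇒ b U ⇒ b b

b b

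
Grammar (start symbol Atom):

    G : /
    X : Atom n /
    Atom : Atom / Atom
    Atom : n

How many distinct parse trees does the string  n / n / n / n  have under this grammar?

Parse trees for n / n / n / n:
  [Atom [Atom n] / [Atom [Atom n] / [Atom [Atom n] / [Atom n]]]]
  [Atom [Atom n] / [Atom [Atom [Atom n] / [Atom n]] / [Atom n]]]
  [Atom [Atom [Atom n] / [Atom n]] / [Atom [Atom n] / [Atom n]]]
  [Atom [Atom [Atom n] / [Atom [Atom n] / [Atom n]]] / [Atom n]]
  [Atom [Atom [Atom [Atom n] / [Atom n]] / [Atom n]] / [Atom n]]

5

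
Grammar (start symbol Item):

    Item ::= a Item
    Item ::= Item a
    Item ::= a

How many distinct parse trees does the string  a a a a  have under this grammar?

8

Parse trees for a a a a:
  [Item a [Item a [Item a [Item a]]]]
  [Item a [Item a [Item [Item a] a]]]
  [Item a [Item [Item a [Item a]] a]]
  [Item a [Item [Item [Item a] a] a]]
  [Item [Item a [Item a [Item a]]] a]
  [Item [Item a [Item [Item a] a]] a]
  [Item [Item [Item a [Item a]] a] a]
  [Item [Item [Item [Item a] a] a] a]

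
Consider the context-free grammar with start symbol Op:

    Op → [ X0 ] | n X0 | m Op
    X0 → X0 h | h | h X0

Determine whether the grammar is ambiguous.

Ambiguous

Witness: n h h

Derivation 1: Op ⇒ n X0 ⇒ n X0 h ⇒ n h h
Derivation 2: Op ⇒ n X0 ⇒ n h X0 ⇒ n h h

Two distinct leftmost derivations for the same string.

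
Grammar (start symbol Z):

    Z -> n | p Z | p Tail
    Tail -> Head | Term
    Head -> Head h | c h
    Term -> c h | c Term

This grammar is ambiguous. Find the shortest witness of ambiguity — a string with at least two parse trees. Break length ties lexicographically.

p c h

length 1: no string has ≥2 trees
length 2: no string has ≥2 trees
length 3: p c h has 2 parse trees

Two derivations of p c h:
  Z ⇒ p Tail ⇒ p Head ⇒ p c h
  Z ⇒ p Tail ⇒ p Term ⇒ p c h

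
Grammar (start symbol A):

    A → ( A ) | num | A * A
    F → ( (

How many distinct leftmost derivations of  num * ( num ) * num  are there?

Parse trees for num * ( num ) * num:
  [A [A num] * [A [A ( [A num] )] * [A num]]]
  [A [A [A num] * [A ( [A num] )]] * [A num]]

2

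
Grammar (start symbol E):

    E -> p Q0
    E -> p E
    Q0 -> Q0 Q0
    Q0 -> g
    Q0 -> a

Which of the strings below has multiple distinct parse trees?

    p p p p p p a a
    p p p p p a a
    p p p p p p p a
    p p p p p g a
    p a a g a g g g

p a a g a g g g

p p p p p p a a: 1 tree
p p p p p a a: 1 tree
p p p p p p p a: 1 tree
p p p p p g a: 1 tree
p a a g a g g g: 132 trees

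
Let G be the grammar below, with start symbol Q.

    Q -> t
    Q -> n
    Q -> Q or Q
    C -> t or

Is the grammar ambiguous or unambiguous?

Ambiguous

Witness: n or n or n

Derivation 1: Q ⇒ Q or Q ⇒ n or Q ⇒ n or Q or Q ⇒ n or n or Q ⇒ n or n or n
Derivation 2: Q ⇒ Q or Q ⇒ Q or Q or Q ⇒ n or Q or Q ⇒ n or n or Q ⇒ n or n or n

Two distinct leftmost derivations for the same string.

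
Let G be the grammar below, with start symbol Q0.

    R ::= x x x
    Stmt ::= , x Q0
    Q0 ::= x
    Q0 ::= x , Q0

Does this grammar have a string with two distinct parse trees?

Only Q0 is reachable from Q0; ignoring the rest: The reachable grammar is A → atom sep A | atom. Each atom is followed by either the separator (recurse) or end-of-string (stop) — no choice point.

Unambiguous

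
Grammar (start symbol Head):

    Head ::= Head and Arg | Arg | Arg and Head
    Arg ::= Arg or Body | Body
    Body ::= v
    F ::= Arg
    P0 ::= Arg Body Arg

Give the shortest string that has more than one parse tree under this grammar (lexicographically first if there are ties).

length 1: no string has ≥2 trees
length 3: v and v has 2 parse trees

Two derivations of v and v:
  Head ⇒ Head and Arg ⇒ Arg and Arg ⇒ Body and Arg ⇒ v and Arg ⇒ v and Body ⇒ v and v
  Head ⇒ Arg and Head ⇒ Body and Head ⇒ v and Head ⇒ v and Arg ⇒ v and Body ⇒ v and v

v and v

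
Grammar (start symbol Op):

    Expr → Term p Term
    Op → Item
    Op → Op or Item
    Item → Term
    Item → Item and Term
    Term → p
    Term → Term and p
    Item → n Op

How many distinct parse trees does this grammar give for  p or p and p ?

Parse trees for p or p and p:
  [Op [Op [Item [Term p]]] or [Item [Term [Term p] and p]]]
  [Op [Op [Item [Term p]]] or [Item [Item [Term p]] and [Term p]]]

2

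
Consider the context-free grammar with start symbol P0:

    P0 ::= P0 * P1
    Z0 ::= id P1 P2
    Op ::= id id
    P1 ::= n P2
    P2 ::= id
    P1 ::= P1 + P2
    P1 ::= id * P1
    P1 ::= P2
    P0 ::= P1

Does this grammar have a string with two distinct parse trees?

Witness: id * id

Derivation 1: P0 ⇒ P0 * P1 ⇒ P1 * P1 ⇒ P2 * P1 ⇒ id * P1 ⇒ id * P2 ⇒ id * id
Derivation 2: P0 ⇒ P1 ⇒ id * P1 ⇒ id * P2 ⇒ id * id

Two distinct leftmost derivations for the same string.

Ambiguous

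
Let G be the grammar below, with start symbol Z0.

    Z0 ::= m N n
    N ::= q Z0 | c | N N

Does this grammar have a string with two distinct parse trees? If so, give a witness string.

Witness: m c c c n

Derivation 1: Z0 ⇒ m N n ⇒ m N N n ⇒ m c N n ⇒ m c N N n ⇒ m c c N n ⇒ m c c c n
Derivation 2: Z0 ⇒ m N n ⇒ m N N n ⇒ m N N N n ⇒ m c N N n ⇒ m c c N n ⇒ m c c c n

Two distinct leftmost derivations for the same string.

Ambiguous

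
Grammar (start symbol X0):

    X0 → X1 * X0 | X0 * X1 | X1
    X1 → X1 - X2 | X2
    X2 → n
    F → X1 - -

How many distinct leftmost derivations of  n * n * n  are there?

Parse trees for n * n * n:
  [X0 [X1 [X2 n]] * [X0 [X1 [X2 n]] * [X0 [X1 [X2 n]]]]]
  [X0 [X1 [X2 n]] * [X0 [X0 [X1 [X2 n]]] * [X1 [X2 n]]]]
  [X0 [X0 [X1 [X2 n]] * [X0 [X1 [X2 n]]]] * [X1 [X2 n]]]
  [X0 [X0 [X0 [X1 [X2 n]]] * [X1 [X2 n]]] * [X1 [X2 n]]]

4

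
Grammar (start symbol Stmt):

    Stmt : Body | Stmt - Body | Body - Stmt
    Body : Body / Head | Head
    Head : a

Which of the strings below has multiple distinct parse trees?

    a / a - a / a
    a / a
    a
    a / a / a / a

a / a - a / a

a / a - a / a: 2 trees
a / a: 1 tree
a: 1 tree
a / a / a / a: 1 tree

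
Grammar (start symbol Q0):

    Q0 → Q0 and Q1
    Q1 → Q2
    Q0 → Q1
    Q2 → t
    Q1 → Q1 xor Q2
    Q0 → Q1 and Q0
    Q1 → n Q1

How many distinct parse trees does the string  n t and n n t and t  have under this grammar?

4

Parse trees for n t and n n t and t:
  [Q0 [Q0 [Q0 [Q1 n [Q1 [Q2 t]]]] and [Q1 n [Q1 n [Q1 [Q2 t]]]]] and [Q1 [Q2 t]]]
  [Q0 [Q0 [Q1 n [Q1 [Q2 t]]] and [Q0 [Q1 n [Q1 n [Q1 [Q2 t]]]]]] and [Q1 [Q2 t]]]
  [Q0 [Q1 n [Q1 [Q2 t]]] and [Q0 [Q0 [Q1 n [Q1 n [Q1 [Q2 t]]]]] and [Q1 [Q2 t]]]]
  [Q0 [Q1 n [Q1 [Q2 t]]] and [Q0 [Q1 n [Q1 n [Q1 [Q2 t]]]] and [Q0 [Q1 [Q2 t]]]]]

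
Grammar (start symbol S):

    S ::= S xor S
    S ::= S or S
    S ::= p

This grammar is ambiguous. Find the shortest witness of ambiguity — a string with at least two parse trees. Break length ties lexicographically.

p or p or p

length 1: no string has ≥2 trees
length 3: no string has ≥2 trees
length 5: p or p or p has 2 parse trees

Two derivations of p or p or p:
  S ⇒ S or S ⇒ S or S or S ⇒ p or S or S ⇒ p or p or S ⇒ p or p or p
  S ⇒ S or S ⇒ p or S ⇒ p or S or S ⇒ p or p or S ⇒ p or p or p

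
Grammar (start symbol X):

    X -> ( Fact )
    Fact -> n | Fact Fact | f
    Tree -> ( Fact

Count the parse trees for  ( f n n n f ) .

Parse trees for ( f n n n f ) (showing first 6 of 14):
  [X ( [Fact [Fact f] [Fact [Fact n] [Fact [Fact n] [Fact [Fact n] [Fact f]]]]] )]
  [X ( [Fact [Fact f] [Fact [Fact n] [Fact [Fact [Fact n] [Fact n]] [Fact f]]]] )]
  [X ( [Fact [Fact f] [Fact [Fact [Fact n] [Fact n]] [Fact [Fact n] [Fact f]]]] )]
  [X ( [Fact [Fact f] [Fact [Fact [Fact n] [Fact [Fact n] [Fact n]]] [Fact f]]] )]
  [X ( [Fact [Fact f] [Fact [Fact [Fact [Fact n] [Fact n]] [Fact n]] [Fact f]]] )]
  [X ( [Fact [Fact [Fact f] [Fact n]] [Fact [Fact n] [Fact [Fact n] [Fact f]]]] )]

14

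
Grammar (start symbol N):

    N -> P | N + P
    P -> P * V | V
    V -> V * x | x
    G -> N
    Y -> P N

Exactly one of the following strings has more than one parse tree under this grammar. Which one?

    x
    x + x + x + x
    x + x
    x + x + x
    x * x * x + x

x: 1 tree
x + x + x + x: 1 tree
x + x: 1 tree
x + x + x: 1 tree
x * x * x + x: 4 trees

x * x * x + x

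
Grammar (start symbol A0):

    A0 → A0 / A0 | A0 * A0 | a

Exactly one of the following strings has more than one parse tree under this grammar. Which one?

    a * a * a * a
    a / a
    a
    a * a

a * a * a * a

a * a * a * a: 5 trees
a / a: 1 tree
a: 1 tree
a * a: 1 tree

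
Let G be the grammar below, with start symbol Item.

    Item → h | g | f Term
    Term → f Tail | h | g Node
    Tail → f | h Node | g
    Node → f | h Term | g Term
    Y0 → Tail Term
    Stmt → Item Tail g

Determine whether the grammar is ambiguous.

Unambiguous

Only Item, Term, Tail, Node are reachable from Item; ignoring the rest: Each reachable nonterminal has at most one production per leading terminal, and all productions are right-linear; the derivation is determined token-by-token.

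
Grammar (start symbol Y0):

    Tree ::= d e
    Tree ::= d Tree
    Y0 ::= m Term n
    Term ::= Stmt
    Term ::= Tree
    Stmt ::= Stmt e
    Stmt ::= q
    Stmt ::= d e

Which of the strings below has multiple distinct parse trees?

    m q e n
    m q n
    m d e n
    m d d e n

m q e n: 1 tree
m q n: 1 tree
m d e n: 2 trees
m d d e n: 1 tree

m d e n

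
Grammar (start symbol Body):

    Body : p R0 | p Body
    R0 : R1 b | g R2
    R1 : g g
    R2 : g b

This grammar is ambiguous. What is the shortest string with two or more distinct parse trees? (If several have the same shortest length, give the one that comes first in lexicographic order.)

length 4: p g g b has 2 parse trees

Two derivations of p g g b:
  Body ⇒ p R0 ⇒ p R1 b ⇒ p g g b
  Body ⇒ p R0 ⇒ p g R2 ⇒ p g g b

p g g b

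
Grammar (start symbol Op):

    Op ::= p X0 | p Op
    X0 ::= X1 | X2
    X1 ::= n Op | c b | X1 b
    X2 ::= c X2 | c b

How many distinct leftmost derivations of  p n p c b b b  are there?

4

Parse trees for p n p c b b b:
  [Op p [X0 [X1 n [Op p [X0 [X1 [X1 [X1 c b] b] b]]]]]]
  [Op p [X0 [X1 [X1 n [Op p [X0 [X1 [X1 c b] b]]]] b]]]
  [Op p [X0 [X1 [X1 [X1 n [Op p [X0 [X1 c b]]]] b] b]]]
  [Op p [X0 [X1 [X1 [X1 n [Op p [X0 [X2 c b]]]] b] b]]]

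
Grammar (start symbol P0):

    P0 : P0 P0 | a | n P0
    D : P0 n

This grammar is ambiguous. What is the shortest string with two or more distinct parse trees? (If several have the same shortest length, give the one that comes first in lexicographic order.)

length 1: no string has ≥2 trees
length 2: no string has ≥2 trees
length 3: a a a has 2 parse trees

Two derivations of a a a:
  P0 ⇒ P0 P0 ⇒ P0 P0 P0 ⇒ a P0 P0 ⇒ a a P0 ⇒ a a a
  P0 ⇒ P0 P0 ⇒ a P0 ⇒ a P0 P0 ⇒ a a P0 ⇒ a a a

a a a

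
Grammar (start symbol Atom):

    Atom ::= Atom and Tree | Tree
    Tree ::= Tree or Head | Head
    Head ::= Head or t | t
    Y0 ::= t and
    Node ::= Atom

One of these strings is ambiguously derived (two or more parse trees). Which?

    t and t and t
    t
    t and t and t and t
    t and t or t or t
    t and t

t and t and t: 1 tree
t: 1 tree
t and t and t and t: 1 tree
t and t or t or t: 4 trees
t and t: 1 tree

t and t or t or t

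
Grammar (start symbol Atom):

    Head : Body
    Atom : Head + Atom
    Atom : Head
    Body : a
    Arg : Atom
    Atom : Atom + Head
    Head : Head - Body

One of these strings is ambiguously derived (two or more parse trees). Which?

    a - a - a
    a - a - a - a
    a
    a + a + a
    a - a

a + a + a

a - a - a: 1 tree
a - a - a - a: 1 tree
a: 1 tree
a + a + a: 4 trees
a - a: 1 tree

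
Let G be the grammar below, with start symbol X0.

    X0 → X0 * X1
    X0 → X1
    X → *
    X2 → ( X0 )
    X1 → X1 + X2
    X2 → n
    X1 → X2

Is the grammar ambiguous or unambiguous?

Unambiguous

(X is unreachable from X0, so its rules don't affect L(X0).) This is a standard precedence ladder (X0 over X1 over X2), with each level left-recursive on its own operator ('*' at X0, '+' at X1). That structure is LR(1), hence unambiguous.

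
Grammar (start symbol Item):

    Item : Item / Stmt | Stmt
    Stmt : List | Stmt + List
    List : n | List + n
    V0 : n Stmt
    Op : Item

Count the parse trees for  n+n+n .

4

Parse trees for n+n+n:
  [Item [Stmt [List [List [List n] + n] + n]]]
  [Item [Stmt [Stmt [List n]] + [List [List n] + n]]]
  [Item [Stmt [Stmt [List [List n] + n]] + [List n]]]
  [Item [Stmt [Stmt [Stmt [List n]] + [List n]] + [List n]]]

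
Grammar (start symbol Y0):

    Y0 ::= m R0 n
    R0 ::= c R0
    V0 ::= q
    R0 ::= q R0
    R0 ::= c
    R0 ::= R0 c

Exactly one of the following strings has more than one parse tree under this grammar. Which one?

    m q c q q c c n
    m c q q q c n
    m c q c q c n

m q c q q c c n

m q c q q c c n: 6 trees
m c q q q c n: 1 tree
m c q c q c n: 1 tree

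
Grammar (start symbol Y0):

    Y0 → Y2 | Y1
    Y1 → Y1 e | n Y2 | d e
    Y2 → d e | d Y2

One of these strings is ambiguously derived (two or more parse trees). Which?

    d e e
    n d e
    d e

d e e: 1 tree
n d e: 1 tree
d e: 2 trees

d e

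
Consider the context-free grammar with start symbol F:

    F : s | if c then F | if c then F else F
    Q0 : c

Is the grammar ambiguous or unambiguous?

Ambiguous

Witness: if c then if c then s else s

Derivation 1: F ⇒ if c then F ⇒ if c then if c then F else F ⇒ if c then if c then s else F ⇒ if c then if c then s else s
Derivation 2: F ⇒ if c then F else F ⇒ if c then if c then F else F ⇒ if c then if c then s else F ⇒ if c then if c then s else s

Two distinct leftmost derivations for the same string.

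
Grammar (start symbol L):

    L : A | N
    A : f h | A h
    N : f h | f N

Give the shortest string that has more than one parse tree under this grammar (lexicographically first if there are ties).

length 2: f h has 2 parse trees

Two derivations of f h:
  L ⇒ A ⇒ f h
  L ⇒ N ⇒ f h

f h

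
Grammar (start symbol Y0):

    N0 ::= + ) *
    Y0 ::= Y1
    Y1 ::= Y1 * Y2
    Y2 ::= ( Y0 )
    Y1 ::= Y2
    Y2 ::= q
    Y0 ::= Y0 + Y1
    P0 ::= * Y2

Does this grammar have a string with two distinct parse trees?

(N0, P0 are unreachable from Y0, so their rules don't affect L(Y0).) The grammar is stratified — Y0 handles '+' (left-recursive), Y1 handles '*', Y2 atoms. Each operator has a fixed associativity and precedence level, so every string has one parse.

Unambiguous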